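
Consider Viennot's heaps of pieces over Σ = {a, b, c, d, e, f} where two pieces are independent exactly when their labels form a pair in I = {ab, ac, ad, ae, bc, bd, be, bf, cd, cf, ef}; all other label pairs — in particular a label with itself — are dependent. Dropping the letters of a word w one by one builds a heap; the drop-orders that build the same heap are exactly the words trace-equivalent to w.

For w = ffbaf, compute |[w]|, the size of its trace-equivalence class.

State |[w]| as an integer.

5

piece 0:f — minimal
piece 1:f rests on {0:f}
piece 2:b — minimal
piece 3:a rests on {1:f}
piece 4:f rests on {3:a}
minimal pieces: {0:f, 2:b}
ways to finish when only these pieces remain (= sum over removing one remaining piece with nothing left below it):
  1 left: {2}→1  {4}→1
  2 left: {2,4}→2  {3,4}→1
  3 left: {1,3,4}→1  {2,3,4}→3
  placing 0:f first → 4 extensions
  placing 2:b first → 1 extensions
total linear extensions = 5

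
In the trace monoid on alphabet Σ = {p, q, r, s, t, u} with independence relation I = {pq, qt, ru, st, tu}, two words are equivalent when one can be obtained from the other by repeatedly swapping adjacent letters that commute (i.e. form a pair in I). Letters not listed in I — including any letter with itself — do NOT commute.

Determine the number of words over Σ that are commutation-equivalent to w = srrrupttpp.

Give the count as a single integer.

0(s) covers ∅
1(r) covers 0:s
2(r) covers 1:r
3(r) covers 2:r
4(u) covers 0:s
5(p) covers 3:r, 4:u
6(t) covers 5:p
7(t) covers 6:t
8(p) covers 7:t
9(p) covers 8:p
floor of heap: 0:s
completions by unplaced set U, small U first (add the entries for U minus each lowest piece of U):
  |U|=1: {9}:1
  |U|=2: {8,9}:1
  |U|=3: {7,8,9}:1
  |U|=4: {6,7,8,9}:1
  |U|=5: {5,6,7,8,9}:1
  |U|=6: {3,5,6,7,8,9}:1  {4,5,6,7,8,9}:1
  |U|=7: {2,3,5,6,7,8,9}:1  {3,4,5,6,7,8,9}:2
  |U|=8: {1,2,3,5,6,7,8,9}:1  {2,3,4,5,6,7,8,9}:3
  start at 0(s): 4

4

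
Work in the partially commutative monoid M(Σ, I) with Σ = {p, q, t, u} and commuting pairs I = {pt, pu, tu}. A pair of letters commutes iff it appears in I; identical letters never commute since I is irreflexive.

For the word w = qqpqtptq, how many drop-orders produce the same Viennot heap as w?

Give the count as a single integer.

3

piece 0:q — minimal
piece 1:q rests on {0:q}
piece 2:p rests on {1:q}
piece 3:q rests on {2:p}
piece 4:t rests on {3:q}
piece 5:p rests on {3:q}
piece 6:t rests on {4:t}
piece 7:q rests on {5:p, 6:t}
minimal pieces: {0:q}
ways to finish when only these pieces remain (= sum over removing one remaining piece with nothing left below it):
  1 left: {7}→1
  2 left: {5,7}→1  {6,7}→1
  3 left: {4,6,7}→1  {5,6,7}→2
  4 left: {4,5,6,7}→3
  5 left: {3,4,5,6,7}→3
  6 left: {2,3,4,5,6,7}→3
  placing 0:q first → 3 extensions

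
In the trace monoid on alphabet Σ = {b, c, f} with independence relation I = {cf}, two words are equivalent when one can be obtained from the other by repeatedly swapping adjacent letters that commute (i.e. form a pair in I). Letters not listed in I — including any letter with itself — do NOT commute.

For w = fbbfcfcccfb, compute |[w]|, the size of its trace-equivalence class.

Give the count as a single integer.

0(f) covers ∅
1(b) covers 0:f
2(b) covers 1:b
3(f) covers 2:b
4(c) covers 2:b
5(f) covers 3:f
6(c) covers 4:c
7(c) covers 6:c
8(c) covers 7:c
9(f) covers 5:f
10(b) covers 8:c, 9:f
floor of heap: 0:f
completions by unplaced set U, small U first (add the entries for U minus each lowest piece of U):
  |U|=1: {10}:1
  |U|=2: {8,10}:1  {9,10}:1
  |U|=3: {5,9,10}:1  {7,8,10}:1  {8,9,10}:2
  |U|=4: {3,5,9,10}:1  {5,8,9,10}:3  {6,7,8,10}:1  {7,8,9,10}:3
  |U|=5: {3,5,8,9,10}:4  {4,6,7,8,10}:1  {5,7,8,9,10}:6  {6,7,8,9,10}:4
  |U|=6: {3,5,7,8,9,10}:10  {4,6,7,8,9,10}:5  {5,6,7,8,9,10}:10
  |U|=7: {3,5,6,7,8,9,10}:20  {4,5,6,7,8,9,10}:15
  |U|=8: {3,4,5,6,7,8,9,10}:35
  |U|=9: {2,3,4,5,6,7,8,9,10}:35
  start at 0(f): 35

35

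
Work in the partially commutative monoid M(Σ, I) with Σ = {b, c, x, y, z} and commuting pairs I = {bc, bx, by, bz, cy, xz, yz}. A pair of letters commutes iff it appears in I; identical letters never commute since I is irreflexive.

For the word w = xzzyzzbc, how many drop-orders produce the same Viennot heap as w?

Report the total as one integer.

drop 0:x onto floor
drop 1:z onto floor
drop 2:z onto {1:z}
drop 3:y onto {0:x}
drop 4:z onto {2:z}
drop 5:z onto {4:z}
drop 6:b onto floor
drop 7:c onto {0:x, 5:z}
ground layer = {0:x, 1:z, 6:b}
drop-orders for the pieces not yet dropped (sum over which currently-grounded one goes next):
  1 to go: {3} 1  {6} 1  {7} 1
  2 to go: {3,6} 2  {3,7} 2  {5,7} 1  {6,7} 2
  3 to go: {0,3,7} 2  {3,5,7} 3  {3,6,7} 6  {4,5,7} 1  {5,6,7} 3
  4 to go: {0,3,5,7} 5  {0,3,6,7} 8  {2,4,5,7} 1  {3,4,5,7} 4  {3,5,6,7} 12  {4,5,6,7} 4
  5 to go: {0,3,4,5,7} 9  {0,3,5,6,7} 25  {1,2,4,5,7} 1  {2,3,4,5,7} 5  {2,4,5,6,7} 5  {3,4,5,6,7} 20
  6 to go: {0,2,3,4,5,7} 14  {0,3,4,5,6,7} 54  {1,2,3,4,5,7} 6  {1,2,4,5,6,7} 6  {2,3,4,5,6,7} 30
  if 0:x drops first: 42 orders
  if 1:z drops first: 98 orders
  if 6:b drops first: 20 orders
heap linearizations: 160

160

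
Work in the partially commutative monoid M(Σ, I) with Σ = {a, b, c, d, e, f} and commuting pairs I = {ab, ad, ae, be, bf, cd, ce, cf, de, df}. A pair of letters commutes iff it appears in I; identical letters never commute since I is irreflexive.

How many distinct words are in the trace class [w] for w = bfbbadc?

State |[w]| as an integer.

25

0(b) covers ∅
1(f) covers ∅
2(b) covers 0:b
3(b) covers 2:b
4(a) covers 1:f
5(d) covers 3:b
6(c) covers 3:b, 4:a
floor of heap: 0:b, 1:f
completions by unplaced set U, small U first (add the entries for U minus each lowest piece of U):
  |U|=1: {5}:1  {6}:1
  |U|=2: {4,6}:1  {5,6}:2
  |U|=3: {1,4,6}:1  {3,5,6}:2  {4,5,6}:3
  |U|=4: {1,4,5,6}:4  {2,3,5,6}:2  {3,4,5,6}:5
  |U|=5: {0,2,3,5,6}:2  {1,3,4,5,6}:9  {2,3,4,5,6}:7
  start at 0(b): 16
  start at 1(f): 9
sum over floor = 25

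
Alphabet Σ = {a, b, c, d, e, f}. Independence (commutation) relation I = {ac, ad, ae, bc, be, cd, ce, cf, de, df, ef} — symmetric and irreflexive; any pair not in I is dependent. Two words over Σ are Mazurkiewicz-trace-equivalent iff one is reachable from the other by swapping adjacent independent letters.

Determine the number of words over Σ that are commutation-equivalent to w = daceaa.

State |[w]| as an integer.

drop 0:d onto floor
drop 1:a onto floor
drop 2:c onto floor
drop 3:e onto floor
drop 4:a onto {1:a}
drop 5:a onto {4:a}
ground layer = {0:d, 1:a, 2:c, 3:e}
drop-orders for the pieces not yet dropped (sum over which currently-grounded one goes next):
  1 to go: {0} 1  {2} 1  {3} 1  {5} 1
  2 to go: {0,2} 2  {0,3} 2  {0,5} 2  {2,3} 2  {2,5} 2  {3,5} 2  {4,5} 1
  3 to go: {0,2,3} 6  {0,2,5} 6  {0,3,5} 6  {0,4,5} 3  {1,4,5} 1  {2,3,5} 6  {2,4,5} 3  {3,4,5} 3
  4 to go: {0,1,4,5} 4  {0,2,3,5} 24  {0,2,4,5} 12  {0,3,4,5} 12  {1,2,4,5} 4  {1,3,4,5} 4  {2,3,4,5} 12
  if 0:d drops first: 20 orders
  if 1:a drops first: 60 orders
  if 2:c drops first: 20 orders
  if 3:e drops first: 20 orders
heap linearizations: 120

120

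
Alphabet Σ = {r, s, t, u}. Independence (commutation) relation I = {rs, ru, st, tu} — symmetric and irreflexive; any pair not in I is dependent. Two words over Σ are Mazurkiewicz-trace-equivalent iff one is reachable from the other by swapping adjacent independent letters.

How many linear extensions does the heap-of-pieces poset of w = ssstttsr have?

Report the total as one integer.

#0=s has no predecessor
#1=s depends on [0:s]
#2=s depends on [1:s]
#3=t has no predecessor
#4=t depends on [3:t]
#5=t depends on [4:t]
#6=s depends on [2:s]
#7=r depends on [5:t]
sources: [0:s, 3:t]
N(rest) = Σ N(rest − s) over sources s of rest; N(one piece) = 1:
  size 1 → [6]=1  [7]=1
  size 2 → [2,6]=1  [5,7]=1  [6,7]=2
  size 3 → [1,2,6]=1  [2,6,7]=3  [4,5,7]=1  [5,6,7]=3
  size 4 → [0,1,2,6]=1  [1,2,6,7]=4  [2,5,6,7]=6  [3,4,5,7]=1  [4,5,6,7]=4
  size 5 → [0,1,2,6,7]=5  [1,2,5,6,7]=10  [2,4,5,6,7]=10  [3,4,5,6,7]=5
  size 6 → [0,1,2,5,6,7]=15  [1,2,4,5,6,7]=20  [2,3,4,5,6,7]=15
  first=0(s) contributes 35
  first=3(t) contributes 35
|[w]| = 70

70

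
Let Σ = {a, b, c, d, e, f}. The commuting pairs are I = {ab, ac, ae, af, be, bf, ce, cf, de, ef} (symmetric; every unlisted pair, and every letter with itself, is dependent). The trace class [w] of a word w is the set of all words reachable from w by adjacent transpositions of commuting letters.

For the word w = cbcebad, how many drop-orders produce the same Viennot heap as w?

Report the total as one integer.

#0=c has no predecessor
#1=b depends on [0:c]
#2=c depends on [1:b]
#3=e has no predecessor
#4=b depends on [2:c]
#5=a has no predecessor
#6=d depends on [4:b, 5:a]
sources: [0:c, 3:e, 5:a]
N(rest) = Σ N(rest − s) over sources s of rest; N(one piece) = 1:
  size 1 → [3]=1  [6]=1
  size 2 → [3,6]=2  [4,6]=1  [5,6]=1
  size 3 → [2,4,6]=1  [3,4,6]=3  [3,5,6]=3  [4,5,6]=2
  size 4 → [1,2,4,6]=1  [2,3,4,6]=4  [2,4,5,6]=3  [3,4,5,6]=8
  size 5 → [0,1,2,4,6]=1  [1,2,3,4,6]=5  [1,2,4,5,6]=4  [2,3,4,5,6]=15
  first=0(c) contributes 24
  first=3(e) contributes 5
  first=5(a) contributes 6
|[w]| = 35

35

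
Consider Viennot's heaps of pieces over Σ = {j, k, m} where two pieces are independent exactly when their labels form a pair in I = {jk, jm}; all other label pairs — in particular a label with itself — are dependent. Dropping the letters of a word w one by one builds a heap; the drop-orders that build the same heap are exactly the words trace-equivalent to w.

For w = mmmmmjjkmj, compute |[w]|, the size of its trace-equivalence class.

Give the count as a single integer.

120

drop 0:m onto floor
drop 1:m onto {0:m}
drop 2:m onto {1:m}
drop 3:m onto {2:m}
drop 4:m onto {3:m}
drop 5:j onto floor
drop 6:j onto {5:j}
drop 7:k onto {4:m}
drop 8:m onto {7:k}
drop 9:j onto {6:j}
ground layer = {0:m, 5:j}
drop-orders for the pieces not yet dropped (sum over which currently-grounded one goes next):
  1 to go: {8} 1  {9} 1
  2 to go: {6,9} 1  {7,8} 1  {8,9} 2
  3 to go: {4,7,8} 1  {5,6,9} 1  {6,8,9} 3  {7,8,9} 3
  4 to go: {3,4,7,8} 1  {4,7,8,9} 4  {5,6,8,9} 4  {6,7,8,9} 6
  5 to go: {2,3,4,7,8} 1  {3,4,7,8,9} 5  {4,6,7,8,9} 10  {5,6,7,8,9} 10
  6 to go: {1,2,3,4,7,8} 1  {2,3,4,7,8,9} 6  {3,4,6,7,8,9} 15  {4,5,6,7,8,9} 20
  7 to go: {0,1,2,3,4,7,8} 1  {1,2,3,4,7,8,9} 7  {2,3,4,6,7,8,9} 21  {3,4,5,6,7,8,9} 35
  8 to go: {0,1,2,3,4,7,8,9} 8  {1,2,3,4,6,7,8,9} 28  {2,3,4,5,6,7,8,9} 56
  if 0:m drops first: 84 orders
  if 5:j drops first: 36 orders
heap linearizations: 120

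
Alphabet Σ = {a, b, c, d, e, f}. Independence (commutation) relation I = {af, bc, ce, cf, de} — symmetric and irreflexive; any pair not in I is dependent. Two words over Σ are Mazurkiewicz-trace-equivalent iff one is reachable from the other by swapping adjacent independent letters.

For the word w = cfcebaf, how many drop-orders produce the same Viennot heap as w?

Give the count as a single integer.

25

drop 0:c onto floor
drop 1:f onto floor
drop 2:c onto {0:c}
drop 3:e onto {1:f}
drop 4:b onto {3:e}
drop 5:a onto {2:c, 4:b}
drop 6:f onto {4:b}
ground layer = {0:c, 1:f}
drop-orders for the pieces not yet dropped (sum over which currently-grounded one goes next):
  1 to go: {5} 1  {6} 1
  2 to go: {2,5} 1  {5,6} 2
  3 to go: {0,2,5} 1  {2,5,6} 3  {4,5,6} 2
  4 to go: {0,2,5,6} 4  {2,4,5,6} 5  {3,4,5,6} 2
  5 to go: {0,2,4,5,6} 9  {1,3,4,5,6} 2  {2,3,4,5,6} 7
  if 0:c drops first: 9 orders
  if 1:f drops first: 16 orders
heap linearizations: 25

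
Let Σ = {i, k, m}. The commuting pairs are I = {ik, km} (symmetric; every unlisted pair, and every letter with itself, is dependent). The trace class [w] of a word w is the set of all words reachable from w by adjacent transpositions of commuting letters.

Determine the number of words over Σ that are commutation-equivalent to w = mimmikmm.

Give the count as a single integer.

8

drop 0:m onto floor
drop 1:i onto {0:m}
drop 2:m onto {1:i}
drop 3:m onto {2:m}
drop 4:i onto {3:m}
drop 5:k onto floor
drop 6:m onto {4:i}
drop 7:m onto {6:m}
ground layer = {0:m, 5:k}
drop-orders for the pieces not yet dropped (sum over which currently-grounded one goes next):
  1 to go: {5} 1  {7} 1
  2 to go: {5,7} 2  {6,7} 1
  3 to go: {4,6,7} 1  {5,6,7} 3
  4 to go: {3,4,6,7} 1  {4,5,6,7} 4
  5 to go: {2,3,4,6,7} 1  {3,4,5,6,7} 5
  6 to go: {1,2,3,4,6,7} 1  {2,3,4,5,6,7} 6
  if 0:m drops first: 7 orders
  if 5:k drops first: 1 orders
heap linearizations: 8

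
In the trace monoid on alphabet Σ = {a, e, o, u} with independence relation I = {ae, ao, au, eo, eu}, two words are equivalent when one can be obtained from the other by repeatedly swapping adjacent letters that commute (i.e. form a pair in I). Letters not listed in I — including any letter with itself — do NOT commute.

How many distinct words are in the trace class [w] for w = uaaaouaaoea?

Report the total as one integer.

#0=u has no predecessor
#1=a has no predecessor
#2=a depends on [1:a]
#3=a depends on [2:a]
#4=o depends on [0:u]
#5=u depends on [4:o]
#6=a depends on [3:a]
#7=a depends on [6:a]
#8=o depends on [5:u]
#9=e has no predecessor
#10=a depends on [7:a]
sources: [0:u, 1:a, 9:e]
N(rest) = Σ N(rest − s) over sources s of rest; N(one piece) = 1:
  size 1 → [8]=1  [9]=1  [10]=1
  size 2 → [5,8]=1  [7,10]=1  [8,9]=2  [8,10]=2  [9,10]=2
  size 3 → [4,5,8]=1  [5,8,9]=3  [5,8,10]=3  [6,7,10]=1  [7,8,10]=3  [7,9,10]=3  [8,9,10]=6
  size 4 → [0,4,5,8]=1  [3,6,7,10]=1  [4,5,8,9]=4  [4,5,8,10]=4  [5,7,8,10]=6  [5,8,9,10]=12  [6,7,8,10]=4  [6,7,9,10]=4  [7,8,9,10]=12
  size 5 → [0,4,5,8,9]=5  [0,4,5,8,10]=5  [2,3,6,7,10]=1  [3,6,7,8,10]=5  [3,6,7,9,10]=5  [4,5,7,8,10]=10  [4,5,8,9,10]=20  [5,6,7,8,10]=10  [5,7,8,9,10]=30  [6,7,8,9,10]=20
  size 6 → [0,4,5,7,8,10]=15  [0,4,5,8,9,10]=30  [1,2,3,6,7,10]=1  [2,3,6,7,8,10]=6  [2,3,6,7,9,10]=6  [3,5,6,7,8,10]=15  [3,6,7,8,9,10]=30  [4,5,6,7,8,10]=20  [4,5,7,8,9,10]=60  [5,6,7,8,9,10]=60
  size 7 → [0,4,5,6,7,8,10]=35  [0,4,5,7,8,9,10]=105  [1,2,3,6,7,8,10]=7  [1,2,3,6,7,9,10]=7  [2,3,5,6,7,8,10]=21  [2,3,6,7,8,9,10]=42  [3,4,5,6,7,8,10]=35  [3,5,6,7,8,9,10]=105  [4,5,6,7,8,9,10]=140
  size 8 → [0,3,4,5,6,7,8,10]=70  [0,4,5,6,7,8,9,10]=280  [1,2,3,5,6,7,8,10]=28  [1,2,3,6,7,8,9,10]=56  [2,3,4,5,6,7,8,10]=56  [2,3,5,6,7,8,9,10]=168  [3,4,5,6,7,8,9,10]=280
  size 9 → [0,2,3,4,5,6,7,8,10]=126  [0,3,4,5,6,7,8,9,10]=630  [1,2,3,4,5,6,7,8,10]=84  [1,2,3,5,6,7,8,9,10]=252  [2,3,4,5,6,7,8,9,10]=504
  first=0(u) contributes 840
  first=1(a) contributes 1260
  first=9(e) contributes 210
|[w]| = 2310

2310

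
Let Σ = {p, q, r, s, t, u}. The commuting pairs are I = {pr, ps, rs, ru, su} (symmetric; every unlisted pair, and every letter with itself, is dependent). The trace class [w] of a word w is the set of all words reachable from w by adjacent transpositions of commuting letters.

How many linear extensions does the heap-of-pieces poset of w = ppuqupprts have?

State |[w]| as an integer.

4

0(p) covers ∅
1(p) covers 0:p
2(u) covers 1:p
3(q) covers 2:u
4(u) covers 3:q
5(p) covers 4:u
6(p) covers 5:p
7(r) covers 3:q
8(t) covers 6:p, 7:r
9(s) covers 8:t
floor of heap: 0:p
completions by unplaced set U, small U first (add the entries for U minus each lowest piece of U):
  |U|=1: {9}:1
  |U|=2: {8,9}:1
  |U|=3: {6,8,9}:1  {7,8,9}:1
  |U|=4: {5,6,8,9}:1  {6,7,8,9}:2
  |U|=5: {4,5,6,8,9}:1  {5,6,7,8,9}:3
  |U|=6: {4,5,6,7,8,9}:4
  |U|=7: {3,4,5,6,7,8,9}:4
  |U|=8: {2,3,4,5,6,7,8,9}:4
  start at 0(p): 4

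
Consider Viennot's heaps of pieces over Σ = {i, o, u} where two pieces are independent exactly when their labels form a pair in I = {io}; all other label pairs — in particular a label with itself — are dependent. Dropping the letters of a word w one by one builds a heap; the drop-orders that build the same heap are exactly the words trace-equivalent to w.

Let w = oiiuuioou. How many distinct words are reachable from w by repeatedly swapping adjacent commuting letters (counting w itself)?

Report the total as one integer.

9

#0=o has no predecessor
#1=i has no predecessor
#2=i depends on [1:i]
#3=u depends on [0:o, 2:i]
#4=u depends on [3:u]
#5=i depends on [4:u]
#6=o depends on [4:u]
#7=o depends on [6:o]
#8=u depends on [5:i, 7:o]
sources: [0:o, 1:i]
N(rest) = Σ N(rest − s) over sources s of rest; N(one piece) = 1:
  size 1 → [8]=1
  size 2 → [5,8]=1  [7,8]=1
  size 3 → [5,7,8]=2  [6,7,8]=1
  size 4 → [5,6,7,8]=3
  size 5 → [4,5,6,7,8]=3
  size 6 → [3,4,5,6,7,8]=3
  size 7 → [0,3,4,5,6,7,8]=3  [2,3,4,5,6,7,8]=3
  first=0(o) contributes 3
  first=1(i) contributes 6
|[w]| = 9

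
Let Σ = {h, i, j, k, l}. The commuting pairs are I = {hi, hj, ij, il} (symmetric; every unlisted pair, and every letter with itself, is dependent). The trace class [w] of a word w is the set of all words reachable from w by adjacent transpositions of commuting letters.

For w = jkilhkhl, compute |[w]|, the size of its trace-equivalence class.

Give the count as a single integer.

0(j) covers ∅
1(k) covers 0:j
2(i) covers 1:k
3(l) covers 1:k
4(h) covers 3:l
5(k) covers 2:i, 4:h
6(h) covers 5:k
7(l) covers 6:h
floor of heap: 0:j
completions by unplaced set U, small U first (add the entries for U minus each lowest piece of U):
  |U|=1: {7}:1
  |U|=2: {6,7}:1
  |U|=3: {5,6,7}:1
  |U|=4: {2,5,6,7}:1  {4,5,6,7}:1
  |U|=5: {2,4,5,6,7}:2  {3,4,5,6,7}:1
  |U|=6: {2,3,4,5,6,7}:3
  start at 0(j): 3

3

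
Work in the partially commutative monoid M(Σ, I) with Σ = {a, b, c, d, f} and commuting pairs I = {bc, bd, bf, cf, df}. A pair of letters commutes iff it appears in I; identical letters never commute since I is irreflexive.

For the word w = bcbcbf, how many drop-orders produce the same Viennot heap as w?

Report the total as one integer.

piece 0:b — minimal
piece 1:c — minimal
piece 2:b rests on {0:b}
piece 3:c rests on {1:c}
piece 4:b rests on {2:b}
piece 5:f — minimal
minimal pieces: {0:b, 1:c, 5:f}
ways to finish when only these pieces remain (= sum over removing one remaining piece with nothing left below it):
  1 left: {3}→1  {4}→1  {5}→1
  2 left: {1,3}→1  {2,4}→1  {3,4}→2  {3,5}→2  {4,5}→2
  3 left: {0,2,4}→1  {1,3,4}→3  {1,3,5}→3  {2,3,4}→3  {2,4,5}→3  {3,4,5}→6
  4 left: {0,2,3,4}→4  {0,2,4,5}→4  {1,2,3,4}→6  {1,3,4,5}→12  {2,3,4,5}→12
  placing 0:b first → 30 extensions
  placing 1:c first → 20 extensions
  placing 5:f first → 10 extensions
total linear extensions = 60

60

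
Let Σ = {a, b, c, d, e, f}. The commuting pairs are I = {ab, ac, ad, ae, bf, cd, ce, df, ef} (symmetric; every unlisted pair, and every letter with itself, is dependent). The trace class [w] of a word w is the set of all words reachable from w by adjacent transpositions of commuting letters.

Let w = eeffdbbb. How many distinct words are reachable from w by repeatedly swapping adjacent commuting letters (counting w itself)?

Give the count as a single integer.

28

#0=e has no predecessor
#1=e depends on [0:e]
#2=f has no predecessor
#3=f depends on [2:f]
#4=d depends on [1:e]
#5=b depends on [4:d]
#6=b depends on [5:b]
#7=b depends on [6:b]
sources: [0:e, 2:f]
N(rest) = Σ N(rest − s) over sources s of rest; N(one piece) = 1:
  size 1 → [3]=1  [7]=1
  size 2 → [2,3]=1  [3,7]=2  [6,7]=1
  size 3 → [2,3,7]=3  [3,6,7]=3  [5,6,7]=1
  size 4 → [2,3,6,7]=6  [3,5,6,7]=4  [4,5,6,7]=1
  size 5 → [1,4,5,6,7]=1  [2,3,5,6,7]=10  [3,4,5,6,7]=5
  size 6 → [0,1,4,5,6,7]=1  [1,3,4,5,6,7]=6  [2,3,4,5,6,7]=15
  first=0(e) contributes 21
  first=2(f) contributes 7
|[w]| = 28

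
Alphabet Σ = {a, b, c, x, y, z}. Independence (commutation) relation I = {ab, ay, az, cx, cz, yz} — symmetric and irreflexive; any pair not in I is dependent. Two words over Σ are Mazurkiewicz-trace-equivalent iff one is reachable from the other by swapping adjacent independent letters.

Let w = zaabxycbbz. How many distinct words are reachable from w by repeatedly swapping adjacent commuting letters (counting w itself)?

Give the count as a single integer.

6

0(z) covers ∅
1(a) covers ∅
2(a) covers 1:a
3(b) covers 0:z
4(x) covers 2:a, 3:b
5(y) covers 4:x
6(c) covers 5:y
7(b) covers 6:c
8(b) covers 7:b
9(z) covers 8:b
floor of heap: 0:z, 1:a
completions by unplaced set U, small U first (add the entries for U minus each lowest piece of U):
  |U|=1: {9}:1
  |U|=2: {8,9}:1
  |U|=3: {7,8,9}:1
  |U|=4: {6,7,8,9}:1
  |U|=5: {5,6,7,8,9}:1
  |U|=6: {4,5,6,7,8,9}:1
  |U|=7: {2,4,5,6,7,8,9}:1  {3,4,5,6,7,8,9}:1
  |U|=8: {0,3,4,5,6,7,8,9}:1  {1,2,4,5,6,7,8,9}:1  {2,3,4,5,6,7,8,9}:2
  start at 0(z): 3
  start at 1(a): 3
sum over floor = 6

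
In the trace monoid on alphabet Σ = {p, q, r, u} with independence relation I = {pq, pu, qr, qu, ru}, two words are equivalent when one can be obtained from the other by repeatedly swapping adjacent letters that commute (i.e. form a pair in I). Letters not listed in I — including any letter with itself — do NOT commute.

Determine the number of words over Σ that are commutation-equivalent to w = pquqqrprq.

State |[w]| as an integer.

drop 0:p onto floor
drop 1:q onto floor
drop 2:u onto floor
drop 3:q onto {1:q}
drop 4:q onto {3:q}
drop 5:r onto {0:p}
drop 6:p onto {5:r}
drop 7:r onto {6:p}
drop 8:q onto {4:q}
ground layer = {0:p, 1:q, 2:u}
drop-orders for the pieces not yet dropped (sum over which currently-grounded one goes next):
  1 to go: {2} 1  {7} 1  {8} 1
  2 to go: {2,7} 2  {2,8} 2  {4,8} 1  {6,7} 1  {7,8} 2
  3 to go: {2,4,8} 3  {2,6,7} 3  {2,7,8} 6  {3,4,8} 1  {4,7,8} 3  {5,6,7} 1  {6,7,8} 3
  4 to go: {0,5,6,7} 1  {1,3,4,8} 1  {2,3,4,8} 4  {2,4,7,8} 12  {2,5,6,7} 4  {2,6,7,8} 12  {3,4,7,8} 4  {4,6,7,8} 6  {5,6,7,8} 4
  5 to go: {0,2,5,6,7} 5  {0,5,6,7,8} 5  {1,2,3,4,8} 5  {1,3,4,7,8} 5  {2,3,4,7,8} 20  {2,4,6,7,8} 30  {2,5,6,7,8} 20  {3,4,6,7,8} 10  {4,5,6,7,8} 10
  6 to go: {0,2,5,6,7,8} 30  {0,4,5,6,7,8} 15  {1,2,3,4,7,8} 30  {1,3,4,6,7,8} 15  {2,3,4,6,7,8} 60  {2,4,5,6,7,8} 60  {3,4,5,6,7,8} 20
  7 to go: {0,2,4,5,6,7,8} 105  {0,3,4,5,6,7,8} 35  {1,2,3,4,6,7,8} 105  {1,3,4,5,6,7,8} 35  {2,3,4,5,6,7,8} 140
  if 0:p drops first: 280 orders
  if 1:q drops first: 280 orders
  if 2:u drops first: 70 orders
heap linearizations: 630

630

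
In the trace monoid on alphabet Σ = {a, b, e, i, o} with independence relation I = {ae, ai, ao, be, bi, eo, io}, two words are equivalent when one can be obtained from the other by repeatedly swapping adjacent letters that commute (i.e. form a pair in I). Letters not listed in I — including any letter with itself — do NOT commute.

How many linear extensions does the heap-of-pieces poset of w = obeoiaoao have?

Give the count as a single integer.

360

0(o) covers ∅
1(b) covers 0:o
2(e) covers ∅
3(o) covers 1:b
4(i) covers 2:e
5(a) covers 1:b
6(o) covers 3:o
7(a) covers 5:a
8(o) covers 6:o
floor of heap: 0:o, 2:e
completions by unplaced set U, small U first (add the entries for U minus each lowest piece of U):
  |U|=1: {4}:1  {7}:1  {8}:1
  |U|=2: {2,4}:1  {4,7}:2  {4,8}:2  {5,7}:1  {6,8}:1  {7,8}:2
  |U|=3: {2,4,7}:3  {2,4,8}:3  {3,6,8}:1  {4,5,7}:3  {4,6,8}:3  {4,7,8}:6  {5,7,8}:3  {6,7,8}:3
  |U|=4: {2,4,5,7}:6  {2,4,6,8}:6  {2,4,7,8}:12  {3,4,6,8}:4  {3,6,7,8}:4  {4,5,7,8}:12  {4,6,7,8}:12  {5,6,7,8}:6
  |U|=5: {2,3,4,6,8}:10  {2,4,5,7,8}:30  {2,4,6,7,8}:30  {3,4,6,7,8}:20  {3,5,6,7,8}:10  {4,5,6,7,8}:30
  |U|=6: {1,3,5,6,7,8}:10  {2,3,4,6,7,8}:60  {2,4,5,6,7,8}:90  {3,4,5,6,7,8}:60
  |U|=7: {0,1,3,5,6,7,8}:10  {1,3,4,5,6,7,8}:70  {2,3,4,5,6,7,8}:210
  start at 0(o): 280
  start at 2(e): 80
sum over floor = 360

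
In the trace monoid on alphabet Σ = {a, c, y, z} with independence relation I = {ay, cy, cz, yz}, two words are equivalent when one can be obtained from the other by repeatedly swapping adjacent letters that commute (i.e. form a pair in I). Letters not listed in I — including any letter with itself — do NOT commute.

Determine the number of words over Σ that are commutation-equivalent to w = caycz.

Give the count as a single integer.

#0=c has no predecessor
#1=a depends on [0:c]
#2=y has no predecessor
#3=c depends on [1:a]
#4=z depends on [1:a]
sources: [0:c, 2:y]
N(rest) = Σ N(rest − s) over sources s of rest; N(one piece) = 1:
  size 1 → [2]=1  [3]=1  [4]=1
  size 2 → [2,3]=2  [2,4]=2  [3,4]=2
  size 3 → [1,3,4]=2  [2,3,4]=6
  first=0(c) contributes 8
  first=2(y) contributes 2
|[w]| = 10

10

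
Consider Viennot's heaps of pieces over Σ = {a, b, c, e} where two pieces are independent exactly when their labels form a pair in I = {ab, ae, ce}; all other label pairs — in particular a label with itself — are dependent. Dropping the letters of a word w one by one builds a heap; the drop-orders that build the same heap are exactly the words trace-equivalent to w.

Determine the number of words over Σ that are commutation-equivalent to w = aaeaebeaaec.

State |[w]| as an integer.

piece 0:a — minimal
piece 1:a rests on {0:a}
piece 2:e — minimal
piece 3:a rests on {1:a}
piece 4:e rests on {2:e}
piece 5:b rests on {4:e}
piece 6:e rests on {5:b}
piece 7:a rests on {3:a}
piece 8:a rests on {7:a}
piece 9:e rests on {6:e}
piece 10:c rests on {5:b, 8:a}
minimal pieces: {0:a, 2:e}
ways to finish when only these pieces remain (= sum over removing one remaining piece with nothing left below it):
  1 left: {9}→1  {10}→1
  2 left: {6,9}→1  {8,10}→1  {9,10}→2
  3 left: {6,9,10}→3  {7,8,10}→1  {8,9,10}→3
  4 left: {3,7,8,10}→1  {5,6,9,10}→3  {6,8,9,10}→6  {7,8,9,10}→4
  5 left: {1,3,7,8,10}→1  {3,7,8,9,10}→5  {4,5,6,9,10}→3  {5,6,8,9,10}→9  {6,7,8,9,10}→10
  6 left: {0,1,3,7,8,10}→1  {1,3,7,8,9,10}→6  {2,4,5,6,9,10}→3  {3,6,7,8,9,10}→15  {4,5,6,8,9,10}→12  {5,6,7,8,9,10}→19
  7 left: {0,1,3,7,8,9,10}→7  {1,3,6,7,8,9,10}→21  {2,4,5,6,8,9,10}→15  {3,5,6,7,8,9,10}→34  {4,5,6,7,8,9,10}→31
  8 left: {0,1,3,6,7,8,9,10}→28  {1,3,5,6,7,8,9,10}→55  {2,4,5,6,7,8,9,10}→46  {3,4,5,6,7,8,9,10}→65
  9 left: {0,1,3,5,6,7,8,9,10}→83  {1,3,4,5,6,7,8,9,10}→120  {2,3,4,5,6,7,8,9,10}→111
  placing 0:a first → 231 extensions
  placing 2:e first → 203 extensions
total linear extensions = 434

434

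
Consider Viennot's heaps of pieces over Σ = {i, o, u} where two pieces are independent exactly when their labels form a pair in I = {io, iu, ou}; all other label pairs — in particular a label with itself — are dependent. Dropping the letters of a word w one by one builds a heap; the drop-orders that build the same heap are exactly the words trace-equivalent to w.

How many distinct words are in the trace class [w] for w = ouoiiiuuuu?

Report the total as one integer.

#0=o has no predecessor
#1=u has no predecessor
#2=o depends on [0:o]
#3=i has no predecessor
#4=i depends on [3:i]
#5=i depends on [4:i]
#6=u depends on [1:u]
#7=u depends on [6:u]
#8=u depends on [7:u]
#9=u depends on [8:u]
sources: [0:o, 1:u, 3:i]
N(rest) = Σ N(rest − s) over sources s of rest; N(one piece) = 1:
  size 1 → [2]=1  [5]=1  [9]=1
  size 2 → [0,2]=1  [2,5]=2  [2,9]=2  [4,5]=1  [5,9]=2  [8,9]=1
  size 3 → [0,2,5]=3  [0,2,9]=3  [2,4,5]=3  [2,5,9]=6  [2,8,9]=3  [3,4,5]=1  [4,5,9]=3  [5,8,9]=3  [7,8,9]=1
  size 4 → [0,2,4,5]=6  [0,2,5,9]=12  [0,2,8,9]=6  [2,3,4,5]=4  [2,4,5,9]=12  [2,5,8,9]=12  [2,7,8,9]=4  [3,4,5,9]=4  [4,5,8,9]=6  [5,7,8,9]=4  [6,7,8,9]=1
  size 5 → [0,2,3,4,5]=10  [0,2,4,5,9]=30  [0,2,5,8,9]=30  [0,2,7,8,9]=10  [1,6,7,8,9]=1  [2,3,4,5,9]=20  [2,4,5,8,9]=30  [2,5,7,8,9]=20  [2,6,7,8,9]=5  [3,4,5,8,9]=10  [4,5,7,8,9]=10  [5,6,7,8,9]=5
  size 6 → [0,2,3,4,5,9]=60  [0,2,4,5,8,9]=90  [0,2,5,7,8,9]=60  [0,2,6,7,8,9]=15  [1,2,6,7,8,9]=6  [1,5,6,7,8,9]=6  [2,3,4,5,8,9]=60  [2,4,5,7,8,9]=60  [2,5,6,7,8,9]=30  [3,4,5,7,8,9]=20  [4,5,6,7,8,9]=15
  size 7 → [0,1,2,6,7,8,9]=21  [0,2,3,4,5,8,9]=210  [0,2,4,5,7,8,9]=210  [0,2,5,6,7,8,9]=105  [1,2,5,6,7,8,9]=42  [1,4,5,6,7,8,9]=21  [2,3,4,5,7,8,9]=140  [2,4,5,6,7,8,9]=105  [3,4,5,6,7,8,9]=35
  size 8 → [0,1,2,5,6,7,8,9]=168  [0,2,3,4,5,7,8,9]=560  [0,2,4,5,6,7,8,9]=420  [1,2,4,5,6,7,8,9]=168  [1,3,4,5,6,7,8,9]=56  [2,3,4,5,6,7,8,9]=280
  first=0(o) contributes 504
  first=1(u) contributes 1260
  first=3(i) contributes 756
|[w]| = 2520

2520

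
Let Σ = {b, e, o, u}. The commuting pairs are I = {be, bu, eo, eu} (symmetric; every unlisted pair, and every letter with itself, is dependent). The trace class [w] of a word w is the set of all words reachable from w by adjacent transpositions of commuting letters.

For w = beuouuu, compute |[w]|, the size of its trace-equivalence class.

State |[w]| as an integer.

14

drop 0:b onto floor
drop 1:e onto floor
drop 2:u onto floor
drop 3:o onto {0:b, 2:u}
drop 4:u onto {3:o}
drop 5:u onto {4:u}
drop 6:u onto {5:u}
ground layer = {0:b, 1:e, 2:u}
drop-orders for the pieces not yet dropped (sum over which currently-grounded one goes next):
  1 to go: {1} 1  {6} 1
  2 to go: {1,6} 2  {5,6} 1
  3 to go: {1,5,6} 3  {4,5,6} 1
  4 to go: {1,4,5,6} 4  {3,4,5,6} 1
  5 to go: {0,3,4,5,6} 1  {1,3,4,5,6} 5  {2,3,4,5,6} 1
  if 0:b drops first: 6 orders
  if 1:e drops first: 2 orders
  if 2:u drops first: 6 orders
heap linearizations: 14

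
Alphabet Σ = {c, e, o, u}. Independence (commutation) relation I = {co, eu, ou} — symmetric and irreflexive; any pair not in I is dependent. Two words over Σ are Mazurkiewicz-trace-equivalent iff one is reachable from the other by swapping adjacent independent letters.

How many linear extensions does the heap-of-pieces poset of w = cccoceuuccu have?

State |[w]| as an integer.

piece 0:c — minimal
piece 1:c rests on {0:c}
piece 2:c rests on {1:c}
piece 3:o — minimal
piece 4:c rests on {2:c}
piece 5:e rests on {3:o, 4:c}
piece 6:u rests on {4:c}
piece 7:u rests on {6:u}
piece 8:c rests on {5:e, 7:u}
piece 9:c rests on {8:c}
piece 10:u rests on {9:c}
minimal pieces: {0:c, 3:o}
ways to finish when only these pieces remain (= sum over removing one remaining piece with nothing left below it):
  1 left: {10}→1
  2 left: {9,10}→1
  3 left: {8,9,10}→1
  4 left: {5,8,9,10}→1  {7,8,9,10}→1
  5 left: {3,5,8,9,10}→1  {5,7,8,9,10}→2  {6,7,8,9,10}→1
  6 left: {3,5,7,8,9,10}→3  {5,6,7,8,9,10}→3
  7 left: {3,5,6,7,8,9,10}→6  {4,5,6,7,8,9,10}→3
  8 left: {2,4,5,6,7,8,9,10}→3  {3,4,5,6,7,8,9,10}→9
  9 left: {1,2,4,5,6,7,8,9,10}→3  {2,3,4,5,6,7,8,9,10}→12
  placing 0:c first → 15 extensions
  placing 3:o first → 3 extensions
total linear extensions = 18

18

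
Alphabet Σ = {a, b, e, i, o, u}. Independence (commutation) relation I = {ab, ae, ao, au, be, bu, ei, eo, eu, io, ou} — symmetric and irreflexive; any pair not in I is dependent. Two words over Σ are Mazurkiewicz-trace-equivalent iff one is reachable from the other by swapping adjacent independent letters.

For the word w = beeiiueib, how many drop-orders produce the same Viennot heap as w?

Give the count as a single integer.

84

0(b) covers ∅
1(e) covers ∅
2(e) covers 1:e
3(i) covers 0:b
4(i) covers 3:i
5(u) covers 4:i
6(e) covers 2:e
7(i) covers 5:u
8(b) covers 7:i
floor of heap: 0:b, 1:e
completions by unplaced set U, small U first (add the entries for U minus each lowest piece of U):
  |U|=1: {6}:1  {8}:1
  |U|=2: {2,6}:1  {6,8}:2  {7,8}:1
  |U|=3: {1,2,6}:1  {2,6,8}:3  {5,7,8}:1  {6,7,8}:3
  |U|=4: {1,2,6,8}:4  {2,6,7,8}:6  {4,5,7,8}:1  {5,6,7,8}:4
  |U|=5: {1,2,6,7,8}:10  {2,5,6,7,8}:10  {3,4,5,7,8}:1  {4,5,6,7,8}:5
  |U|=6: {0,3,4,5,7,8}:1  {1,2,5,6,7,8}:20  {2,4,5,6,7,8}:15  {3,4,5,6,7,8}:6
  |U|=7: {0,3,4,5,6,7,8}:7  {1,2,4,5,6,7,8}:35  {2,3,4,5,6,7,8}:21
  start at 0(b): 56
  start at 1(e): 28
sum over floor = 84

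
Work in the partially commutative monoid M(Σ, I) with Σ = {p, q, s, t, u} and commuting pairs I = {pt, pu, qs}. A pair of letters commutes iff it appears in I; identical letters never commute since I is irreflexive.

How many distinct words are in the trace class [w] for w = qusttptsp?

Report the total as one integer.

4

drop 0:q onto floor
drop 1:u onto {0:q}
drop 2:s onto {1:u}
drop 3:t onto {2:s}
drop 4:t onto {3:t}
drop 5:p onto {2:s}
drop 6:t onto {4:t}
drop 7:s onto {5:p, 6:t}
drop 8:p onto {7:s}
ground layer = {0:q}
drop-orders for the pieces not yet dropped (sum over which currently-grounded one goes next):
  1 to go: {8} 1
  2 to go: {7,8} 1
  3 to go: {5,7,8} 1  {6,7,8} 1
  4 to go: {4,6,7,8} 1  {5,6,7,8} 2
  5 to go: {3,4,6,7,8} 1  {4,5,6,7,8} 3
  6 to go: {3,4,5,6,7,8} 4
  7 to go: {2,3,4,5,6,7,8} 4
  if 0:q drops first: 4 orders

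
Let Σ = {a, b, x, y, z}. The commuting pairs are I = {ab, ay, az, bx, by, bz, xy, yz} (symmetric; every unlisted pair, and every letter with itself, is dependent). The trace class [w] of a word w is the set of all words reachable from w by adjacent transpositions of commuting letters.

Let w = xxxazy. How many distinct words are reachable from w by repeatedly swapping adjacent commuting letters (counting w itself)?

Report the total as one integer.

0(x) covers ∅
1(x) covers 0:x
2(x) covers 1:x
3(a) covers 2:x
4(z) covers 2:x
5(y) covers ∅
floor of heap: 0:x, 5:y
completions by unplaced set U, small U first (add the entries for U minus each lowest piece of U):
  |U|=1: {3}:1  {4}:1  {5}:1
  |U|=2: {3,4}:2  {3,5}:2  {4,5}:2
  |U|=3: {2,3,4}:2  {3,4,5}:6
  |U|=4: {1,2,3,4}:2  {2,3,4,5}:8
  start at 0(x): 10
  start at 5(y): 2
sum over floor = 12

12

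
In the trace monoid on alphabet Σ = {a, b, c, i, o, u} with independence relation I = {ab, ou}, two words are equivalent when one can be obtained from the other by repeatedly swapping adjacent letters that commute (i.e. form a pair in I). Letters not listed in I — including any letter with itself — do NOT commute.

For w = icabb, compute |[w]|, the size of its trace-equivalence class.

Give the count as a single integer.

drop 0:i onto floor
drop 1:c onto {0:i}
drop 2:a onto {1:c}
drop 3:b onto {1:c}
drop 4:b onto {3:b}
ground layer = {0:i}
drop-orders for the pieces not yet dropped (sum over which currently-grounded one goes next):
  1 to go: {2} 1  {4} 1
  2 to go: {2,4} 2  {3,4} 1
  3 to go: {2,3,4} 3
  if 0:i drops first: 3 orders

3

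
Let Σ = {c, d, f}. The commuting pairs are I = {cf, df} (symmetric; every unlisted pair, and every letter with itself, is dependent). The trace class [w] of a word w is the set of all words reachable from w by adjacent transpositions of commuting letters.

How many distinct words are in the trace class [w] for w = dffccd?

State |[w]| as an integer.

15

piece 0:d — minimal
piece 1:f — minimal
piece 2:f rests on {1:f}
piece 3:c rests on {0:d}
piece 4:c rests on {3:c}
piece 5:d rests on {4:c}
minimal pieces: {0:d, 1:f}
ways to finish when only these pieces remain (= sum over removing one remaining piece with nothing left below it):
  1 left: {2}→1  {5}→1
  2 left: {1,2}→1  {2,5}→2  {4,5}→1
  3 left: {1,2,5}→3  {2,4,5}→3  {3,4,5}→1
  4 left: {0,3,4,5}→1  {1,2,4,5}→6  {2,3,4,5}→4
  placing 0:d first → 10 extensions
  placing 1:f first → 5 extensions
total linear extensions = 15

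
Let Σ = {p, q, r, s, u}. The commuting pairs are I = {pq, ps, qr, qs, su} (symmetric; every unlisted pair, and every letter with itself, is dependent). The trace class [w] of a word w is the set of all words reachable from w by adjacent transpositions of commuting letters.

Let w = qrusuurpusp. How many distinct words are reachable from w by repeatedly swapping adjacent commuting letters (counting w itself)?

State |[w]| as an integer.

drop 0:q onto floor
drop 1:r onto floor
drop 2:u onto {0:q, 1:r}
drop 3:s onto {1:r}
drop 4:u onto {2:u}
drop 5:u onto {4:u}
drop 6:r onto {3:s, 5:u}
drop 7:p onto {6:r}
drop 8:u onto {7:p}
drop 9:s onto {6:r}
drop 10:p onto {8:u}
ground layer = {0:q, 1:r}
drop-orders for the pieces not yet dropped (sum over which currently-grounded one goes next):
  1 to go: {9} 1  {10} 1
  2 to go: {8,10} 1  {9,10} 2
  3 to go: {7,8,10} 1  {8,9,10} 3
  4 to go: {7,8,9,10} 4
  5 to go: {6,7,8,9,10} 4
  6 to go: {3,6,7,8,9,10} 4  {5,6,7,8,9,10} 4
  7 to go: {3,5,6,7,8,9,10} 8  {4,5,6,7,8,9,10} 4
  8 to go: {2,4,5,6,7,8,9,10} 4  {3,4,5,6,7,8,9,10} 12
  9 to go: {0,2,4,5,6,7,8,9,10} 4  {2,3,4,5,6,7,8,9,10} 16
  if 0:q drops first: 16 orders
  if 1:r drops first: 20 orders
heap linearizations: 36

36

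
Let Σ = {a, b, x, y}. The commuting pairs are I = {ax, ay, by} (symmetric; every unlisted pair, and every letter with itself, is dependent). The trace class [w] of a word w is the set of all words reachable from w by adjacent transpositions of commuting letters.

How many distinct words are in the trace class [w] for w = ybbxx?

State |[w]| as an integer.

3

0(y) covers ∅
1(b) covers ∅
2(b) covers 1:b
3(x) covers 0:y, 2:b
4(x) covers 3:x
floor of heap: 0:y, 1:b
completions by unplaced set U, small U first (add the entries for U minus each lowest piece of U):
  |U|=1: {4}:1
  |U|=2: {3,4}:1
  |U|=3: {0,3,4}:1  {2,3,4}:1
  start at 0(y): 1
  start at 1(b): 2
sum over floor = 3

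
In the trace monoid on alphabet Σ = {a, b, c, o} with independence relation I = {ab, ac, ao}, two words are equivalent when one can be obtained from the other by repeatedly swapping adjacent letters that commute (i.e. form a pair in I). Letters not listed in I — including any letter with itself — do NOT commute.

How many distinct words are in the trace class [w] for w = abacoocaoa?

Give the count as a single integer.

#0=a has no predecessor
#1=b has no predecessor
#2=a depends on [0:a]
#3=c depends on [1:b]
#4=o depends on [3:c]
#5=o depends on [4:o]
#6=c depends on [5:o]
#7=a depends on [2:a]
#8=o depends on [6:c]
#9=a depends on [7:a]
sources: [0:a, 1:b]
N(rest) = Σ N(rest − s) over sources s of rest; N(one piece) = 1:
  size 1 → [8]=1  [9]=1
  size 2 → [6,8]=1  [7,9]=1  [8,9]=2
  size 3 → [2,7,9]=1  [5,6,8]=1  [6,8,9]=3  [7,8,9]=3
  size 4 → [0,2,7,9]=1  [2,7,8,9]=4  [4,5,6,8]=1  [5,6,8,9]=4  [6,7,8,9]=6
  size 5 → [0,2,7,8,9]=5  [2,6,7,8,9]=10  [3,4,5,6,8]=1  [4,5,6,8,9]=5  [5,6,7,8,9]=10
  size 6 → [0,2,6,7,8,9]=15  [1,3,4,5,6,8]=1  [2,5,6,7,8,9]=20  [3,4,5,6,8,9]=6  [4,5,6,7,8,9]=15
  size 7 → [0,2,5,6,7,8,9]=35  [1,3,4,5,6,8,9]=7  [2,4,5,6,7,8,9]=35  [3,4,5,6,7,8,9]=21
  size 8 → [0,2,4,5,6,7,8,9]=70  [1,3,4,5,6,7,8,9]=28  [2,3,4,5,6,7,8,9]=56
  first=0(a) contributes 84
  first=1(b) contributes 126
|[w]| = 210

210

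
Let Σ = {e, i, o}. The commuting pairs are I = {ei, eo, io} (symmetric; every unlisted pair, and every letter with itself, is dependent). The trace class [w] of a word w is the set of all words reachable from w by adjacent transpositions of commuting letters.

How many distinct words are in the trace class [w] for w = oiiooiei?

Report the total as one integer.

280

drop 0:o onto floor
drop 1:i onto floor
drop 2:i onto {1:i}
drop 3:o onto {0:o}
drop 4:o onto {3:o}
drop 5:i onto {2:i}
drop 6:e onto floor
drop 7:i onto {5:i}
ground layer = {0:o, 1:i, 6:e}
drop-orders for the pieces not yet dropped (sum over which currently-grounded one goes next):
  1 to go: {4} 1  {6} 1  {7} 1
  2 to go: {3,4} 1  {4,6} 2  {4,7} 2  {5,7} 1  {6,7} 2
  3 to go: {0,3,4} 1  {2,5,7} 1  {3,4,6} 3  {3,4,7} 3  {4,5,7} 3  {4,6,7} 6  {5,6,7} 3
  4 to go: {0,3,4,6} 4  {0,3,4,7} 4  {1,2,5,7} 1  {2,4,5,7} 4  {2,5,6,7} 4  {3,4,5,7} 6  {3,4,6,7} 12  {4,5,6,7} 12
  5 to go: {0,3,4,5,7} 10  {0,3,4,6,7} 20  {1,2,4,5,7} 5  {1,2,5,6,7} 5  {2,3,4,5,7} 10  {2,4,5,6,7} 20  {3,4,5,6,7} 30
  6 to go: {0,2,3,4,5,7} 20  {0,3,4,5,6,7} 60  {1,2,3,4,5,7} 15  {1,2,4,5,6,7} 30  {2,3,4,5,6,7} 60
  if 0:o drops first: 105 orders
  if 1:i drops first: 140 orders
  if 6:e drops first: 35 orders
heap linearizations: 280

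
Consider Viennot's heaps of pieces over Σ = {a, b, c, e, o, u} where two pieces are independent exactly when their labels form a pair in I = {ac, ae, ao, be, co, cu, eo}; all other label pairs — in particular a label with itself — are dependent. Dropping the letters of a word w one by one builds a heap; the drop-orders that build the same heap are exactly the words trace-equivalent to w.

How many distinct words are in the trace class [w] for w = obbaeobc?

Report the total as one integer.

14

drop 0:o onto floor
drop 1:b onto {0:o}
drop 2:b onto {1:b}
drop 3:a onto {2:b}
drop 4:e onto floor
drop 5:o onto {2:b}
drop 6:b onto {3:a, 5:o}
drop 7:c onto {4:e, 6:b}
ground layer = {0:o, 4:e}
drop-orders for the pieces not yet dropped (sum over which currently-grounded one goes next):
  1 to go: {7} 1
  2 to go: {4,7} 1  {6,7} 1
  3 to go: {3,6,7} 1  {4,6,7} 2  {5,6,7} 1
  4 to go: {3,4,6,7} 3  {3,5,6,7} 2  {4,5,6,7} 3
  5 to go: {2,3,5,6,7} 2  {3,4,5,6,7} 8
  6 to go: {1,2,3,5,6,7} 2  {2,3,4,5,6,7} 10
  if 0:o drops first: 12 orders
  if 4:e drops first: 2 orders
heap linearizations: 14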